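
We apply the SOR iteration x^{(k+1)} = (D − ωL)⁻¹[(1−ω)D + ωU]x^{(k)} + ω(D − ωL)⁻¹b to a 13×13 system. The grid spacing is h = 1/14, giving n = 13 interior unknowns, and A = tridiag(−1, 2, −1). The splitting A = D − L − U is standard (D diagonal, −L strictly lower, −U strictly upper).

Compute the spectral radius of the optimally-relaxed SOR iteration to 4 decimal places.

[ρ_J] n=13: ρ(B_J) = cos(π/(n+1)) = cos(π/14) = 0.9749.
root = sin(π/14) = 0.22252  (since 1−cos² = sin²).
So ω* = 2/1.22252 = 1.6360 (Young).
Hence ρ(B_{ω*}) = 1.6360 − 1 = 0.6360.

ρ_SOR = 0.6360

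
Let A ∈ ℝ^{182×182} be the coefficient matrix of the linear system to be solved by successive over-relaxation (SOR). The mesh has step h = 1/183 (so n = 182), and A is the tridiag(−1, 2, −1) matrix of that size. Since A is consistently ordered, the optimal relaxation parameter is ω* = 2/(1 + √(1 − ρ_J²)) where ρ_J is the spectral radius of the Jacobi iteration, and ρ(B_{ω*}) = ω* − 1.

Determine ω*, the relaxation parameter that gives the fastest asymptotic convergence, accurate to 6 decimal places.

ω* = 1.966247

B_J for the 182×182 system has eigenvalues cos(kπ/183); ρ_J = cos(π/183) = 0.999853.
√(1−ρ_J²) = |sin(π/183)| = 0.0171663
ω* = 2/(1+0.0171663) = 1.966247
[ρ_SOR] ω* − 1 = 0.966247.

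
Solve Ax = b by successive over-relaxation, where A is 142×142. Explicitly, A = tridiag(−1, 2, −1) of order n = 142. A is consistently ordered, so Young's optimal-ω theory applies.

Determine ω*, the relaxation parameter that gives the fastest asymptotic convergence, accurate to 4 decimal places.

[ρ_J] n=142: ρ(B_J) = cos(π/(n+1)) = cos(π/143) = 0.9998.
1 − cos²(π/143) = sin²(π/143) ⇒ √(1−ρ_J²) = sin(π/143) = 0.02197.
ω* = 2 / (1 + 0.02197) = 2 / 1.02197 ≈ 1.9570.
and ρ(B_{ω*}) = 1.9570 − 1 = 0.9570.

ω* = 1.9570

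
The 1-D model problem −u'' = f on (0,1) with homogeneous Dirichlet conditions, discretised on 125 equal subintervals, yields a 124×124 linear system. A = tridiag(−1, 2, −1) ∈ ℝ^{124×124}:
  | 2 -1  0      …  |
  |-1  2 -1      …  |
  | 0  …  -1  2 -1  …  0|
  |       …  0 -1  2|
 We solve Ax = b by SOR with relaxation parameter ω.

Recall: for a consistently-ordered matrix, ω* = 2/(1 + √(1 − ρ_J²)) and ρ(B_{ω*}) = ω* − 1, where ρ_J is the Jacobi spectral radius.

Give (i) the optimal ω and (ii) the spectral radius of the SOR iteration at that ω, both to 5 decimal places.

ω* = 1.95097, ρ_SOR = 0.95097

With n=124, ρ(Jacobi) = cos(π/125) = 0.99968.
√(1−ρ_J²) simplifies to sin(π/125) = 0.025130.
ω* = 2/(1+0.025130) = 1.95097
[ρ_SOR] ω* − 1 = 0.95097.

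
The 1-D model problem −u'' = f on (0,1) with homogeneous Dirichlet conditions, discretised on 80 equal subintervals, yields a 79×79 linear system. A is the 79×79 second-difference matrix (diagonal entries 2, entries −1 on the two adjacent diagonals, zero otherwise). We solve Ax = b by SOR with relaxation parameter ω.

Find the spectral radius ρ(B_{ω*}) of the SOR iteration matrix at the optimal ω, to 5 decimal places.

ρ_SOR = 0.92445

[ρ_J] n=79: ρ(B_J) = cos(π/(n+1)) = cos(π/80) = 0.99923.
1 − cos²(π/80) = sin²(π/80) ⇒ √(1−ρ_J²) = sin(π/80) = 0.039260.
ω* = 2 / (1 + 0.039260) = 2 / 1.039260 ≈ 1.92445.
ρ(B_{ω*}) = ω*−1 = 0.92445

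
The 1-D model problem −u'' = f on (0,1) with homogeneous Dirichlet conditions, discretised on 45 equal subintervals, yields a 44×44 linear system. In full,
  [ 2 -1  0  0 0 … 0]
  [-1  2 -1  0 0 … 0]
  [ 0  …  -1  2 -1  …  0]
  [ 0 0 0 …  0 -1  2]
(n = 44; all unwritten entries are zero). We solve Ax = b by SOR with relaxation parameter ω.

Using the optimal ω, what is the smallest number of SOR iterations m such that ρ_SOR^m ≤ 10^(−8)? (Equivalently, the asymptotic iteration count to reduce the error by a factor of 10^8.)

B_J for the 44×44 system has eigenvalues cos(kπ/45); ρ_J = cos(π/45) = 0.9975641.
√(1−ρ_J²) = |sin(π/45)| = 0.0697565
So ω* = 2/1.0697565 = 1.8695843 (Young).
ρ(B_{ω*}) = ω*−1 = 0.8695843
Need (0.8695843)^m ≤ 10^(−8): m ≥ 8·ln10/|ln 0.8695843| = 18.4207/0.13974 = 131.821 ⇒ m = 132.

m = 132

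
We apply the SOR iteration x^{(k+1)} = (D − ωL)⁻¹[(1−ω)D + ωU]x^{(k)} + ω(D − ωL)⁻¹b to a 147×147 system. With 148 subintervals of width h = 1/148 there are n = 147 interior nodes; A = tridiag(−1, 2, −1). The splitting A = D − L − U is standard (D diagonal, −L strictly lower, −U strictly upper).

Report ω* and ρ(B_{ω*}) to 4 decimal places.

ω* = 1.9584, ρ_SOR = 0.9584

n=147: λ(B_J) = 1 − λ(A)/2 = cos(kπ/148); k=1 gives ρ_J = 0.9998.
1 − cos²(π/148) = sin²(π/148) ⇒ √(1−ρ_J²) = sin(π/148) = 0.02123.
Then 2/(1+√(1−ρ_J²)) = 2/(1+0.02123); ω* = 2/1.02123 = 1.9584.
ρ(B_{ω*}) = ω*−1 = 0.9584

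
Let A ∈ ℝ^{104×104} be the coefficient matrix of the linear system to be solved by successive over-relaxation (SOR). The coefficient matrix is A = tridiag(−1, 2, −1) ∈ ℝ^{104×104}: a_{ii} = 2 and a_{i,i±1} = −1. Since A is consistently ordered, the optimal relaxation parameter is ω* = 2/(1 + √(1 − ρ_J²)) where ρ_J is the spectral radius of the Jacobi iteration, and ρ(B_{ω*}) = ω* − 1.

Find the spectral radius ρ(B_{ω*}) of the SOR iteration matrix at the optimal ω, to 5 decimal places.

ρ_SOR = 0.94191

n=104: λ(B_J) = 1 − λ(A)/2 = cos(kπ/105); k=1 gives ρ_J = 0.99955.
√(1 − cos²(π/105)) = sin(π/105) ≈ 0.029915.
[ω*] 2 ÷ (1 + 0.029915) = 2 ÷ 1.029915 = 1.94191.
and ρ(B_{ω*}) = 1.94191 − 1 = 0.94191.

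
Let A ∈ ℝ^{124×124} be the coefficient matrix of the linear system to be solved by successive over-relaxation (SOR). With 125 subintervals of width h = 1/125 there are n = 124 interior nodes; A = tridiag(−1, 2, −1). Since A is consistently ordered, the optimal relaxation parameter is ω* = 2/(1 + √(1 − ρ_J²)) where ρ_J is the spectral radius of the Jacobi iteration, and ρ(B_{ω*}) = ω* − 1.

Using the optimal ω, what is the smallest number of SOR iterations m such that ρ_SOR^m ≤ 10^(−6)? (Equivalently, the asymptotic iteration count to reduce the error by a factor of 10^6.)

ρ_J = max_k |cos(kπ/125)| = cos(π/125) = 0.9996842
root = sin(π/125) = 0.0251301  (since 1−cos² = sin²).
ω* = 2 / (1 + 0.0251301) = 2 / 1.0251301 ≈ 1.9509719.
ρ(B_{ω*}) = ω*−1 = 0.9509719
(0.9509719)^m ≤ 10^{−6}  ⇒  m·ln(0.9509719) ≤ −6·ln10  ⇒  m ≥ 274.822  ⇒  m = 275

m = 275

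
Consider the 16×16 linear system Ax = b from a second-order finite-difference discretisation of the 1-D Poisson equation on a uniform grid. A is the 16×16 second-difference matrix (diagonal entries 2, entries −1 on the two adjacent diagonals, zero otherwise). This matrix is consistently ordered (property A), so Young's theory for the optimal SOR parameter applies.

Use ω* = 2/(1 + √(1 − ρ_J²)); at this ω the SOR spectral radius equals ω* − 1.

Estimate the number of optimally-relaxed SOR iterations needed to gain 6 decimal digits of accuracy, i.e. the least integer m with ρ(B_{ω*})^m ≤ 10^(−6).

With n=16, ρ(Jacobi) = cos(π/17) = 0.9829731.
root = sin(π/17) = 0.1837495  (since 1−cos² = sin²).
ω* = 2/(1+0.1837495) = 1.6895466
[ρ_SOR] ω* − 1 = 0.6895466.
6·ln10 = 13.8155; −ln(0.6895466) = 0.371721; m = ⌈13.8155/0.371721⌉ = ⌈37.166⌉ = 38.

m = 38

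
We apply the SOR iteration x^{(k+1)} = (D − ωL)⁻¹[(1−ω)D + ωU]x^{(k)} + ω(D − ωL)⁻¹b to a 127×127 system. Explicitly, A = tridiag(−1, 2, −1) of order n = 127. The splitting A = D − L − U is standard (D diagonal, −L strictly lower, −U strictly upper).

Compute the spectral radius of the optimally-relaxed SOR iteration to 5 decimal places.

[ρ_J] n=127: ρ(B_J) = cos(π/(n+1)) = cos(π/128) = 0.99970.
√(1−ρ_J²) simplifies to sin(π/128) = 0.024541.
Young: ω* = 2/(1+√(1−ρ_J²)) = 2/(1+0.024541) = 2/1.024541 = 1.95209.
and ρ(B_{ω*}) = 1.95209 − 1 = 0.95209.

ρ_SOR = 0.95209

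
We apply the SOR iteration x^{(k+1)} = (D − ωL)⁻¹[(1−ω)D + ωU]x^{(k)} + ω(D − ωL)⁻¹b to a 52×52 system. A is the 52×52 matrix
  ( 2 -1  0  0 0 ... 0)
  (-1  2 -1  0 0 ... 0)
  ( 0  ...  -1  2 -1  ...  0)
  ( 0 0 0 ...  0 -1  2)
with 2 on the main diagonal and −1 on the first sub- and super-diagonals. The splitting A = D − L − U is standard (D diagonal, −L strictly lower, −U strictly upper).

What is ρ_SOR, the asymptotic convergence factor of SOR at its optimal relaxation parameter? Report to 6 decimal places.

spectrum of D⁻¹(L+U) = {cos(kπ/53) : 1≤k≤52}; ρ_J = cos(π/53) = 0.998244.
√(1−ρ_J²) = |sin(π/53)| = 0.0592406
ω* = 2 / (1 + 0.0592406) = 2 / 1.0592406 ≈ 1.888145.
and ρ(B_{ω*}) = 1.888145 − 1 = 0.888145.

ρ_SOR = 0.888145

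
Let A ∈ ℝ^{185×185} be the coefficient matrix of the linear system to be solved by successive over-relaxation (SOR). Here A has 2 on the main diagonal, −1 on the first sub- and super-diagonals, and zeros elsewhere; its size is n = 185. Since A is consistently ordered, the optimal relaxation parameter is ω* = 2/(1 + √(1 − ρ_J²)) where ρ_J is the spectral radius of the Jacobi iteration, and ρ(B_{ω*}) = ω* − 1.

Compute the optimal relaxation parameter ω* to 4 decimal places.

½·tridiag(1,0,1) at n=185: λ_k = cos(kπ/186); max |λ| at k=1 ⇒ ρ_J = cos(π/186) ≈ 0.9999.
√(1 − cos²(π/186)) = sin(π/186) ≈ 0.01689.
[ω*] 2 ÷ (1 + 0.01689) = 2 ÷ 1.01689 = 1.9668.
and ρ(B_{ω*}) = 1.9668 − 1 = 0.9668.

ω* = 1.9668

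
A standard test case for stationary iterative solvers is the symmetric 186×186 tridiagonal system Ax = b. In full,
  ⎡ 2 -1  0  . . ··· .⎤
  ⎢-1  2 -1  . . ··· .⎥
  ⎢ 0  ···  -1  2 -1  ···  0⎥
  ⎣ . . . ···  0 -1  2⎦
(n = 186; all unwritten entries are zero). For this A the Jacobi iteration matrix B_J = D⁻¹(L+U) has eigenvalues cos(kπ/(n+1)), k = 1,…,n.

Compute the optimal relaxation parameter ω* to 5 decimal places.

ω* = 1.96696

n=186: λ(B_J) = 1 − λ(A)/2 = cos(kπ/187); k=1 gives ρ_J = 0.99986.
√(1−ρ_J²) = |sin(π/187)| = 0.016799
Then 2/(1+√(1−ρ_J²)) = 2/(1+0.016799); ω* = 2/1.016799 = 1.96696.
and ρ(B_{ω*}) = 1.96696 − 1 = 0.96696.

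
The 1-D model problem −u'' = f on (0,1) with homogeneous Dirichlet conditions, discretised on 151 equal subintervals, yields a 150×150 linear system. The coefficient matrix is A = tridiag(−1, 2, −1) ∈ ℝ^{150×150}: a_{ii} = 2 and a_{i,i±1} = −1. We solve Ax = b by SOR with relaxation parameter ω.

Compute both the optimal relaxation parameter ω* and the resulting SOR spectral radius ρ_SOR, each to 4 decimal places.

[ρ_J] n=150: ρ(B_J) = cos(π/(n+1)) = cos(π/151) = 0.9998.
√(1−ρ_J²) = |sin(π/151)| = 0.02080
Young: ω* = 2/(1+√(1−ρ_J²)) = 2/(1+0.02080) = 2/1.02080 = 1.9592.
[ρ_SOR] ω* − 1 = 0.9592.

ω* = 1.9592, ρ_SOR = 0.9592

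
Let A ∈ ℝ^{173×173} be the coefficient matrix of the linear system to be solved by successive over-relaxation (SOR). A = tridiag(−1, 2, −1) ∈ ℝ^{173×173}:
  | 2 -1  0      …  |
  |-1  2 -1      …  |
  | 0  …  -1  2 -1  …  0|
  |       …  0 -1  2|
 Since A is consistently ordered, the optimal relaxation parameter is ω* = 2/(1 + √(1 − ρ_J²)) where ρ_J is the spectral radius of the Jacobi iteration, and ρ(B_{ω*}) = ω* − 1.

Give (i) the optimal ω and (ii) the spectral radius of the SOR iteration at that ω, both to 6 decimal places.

ω* = 1.964532, ρ_SOR = 0.964532

½·tridiag(1,0,1) at n=173: λ_k = cos(kπ/174); max |λ| at k=1 ⇒ ρ_J = cos(π/174) ≈ 0.999837.
1 − cos²(π/174) = sin²(π/174) ⇒ √(1−ρ_J²) = sin(π/174) = 0.0180541.
So ω* = 2/1.0180541 = 1.964532 (Young).
ρ_SOR = ω* − 1 ≈ 0.964532.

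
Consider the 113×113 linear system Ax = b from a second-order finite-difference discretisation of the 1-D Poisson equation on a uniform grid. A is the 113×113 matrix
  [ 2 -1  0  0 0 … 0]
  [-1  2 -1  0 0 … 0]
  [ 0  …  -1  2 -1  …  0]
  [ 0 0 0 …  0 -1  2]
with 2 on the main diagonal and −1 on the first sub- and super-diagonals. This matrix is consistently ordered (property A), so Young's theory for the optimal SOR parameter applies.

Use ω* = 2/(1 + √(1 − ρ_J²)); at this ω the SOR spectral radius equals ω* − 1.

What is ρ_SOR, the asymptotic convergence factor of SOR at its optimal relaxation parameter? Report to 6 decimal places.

ρ_J = max_k |cos(kπ/114)| = cos(π/114) = 0.999620
√(1−ρ_J²) simplifies to sin(π/114) = 0.0275543.
Then 2/(1+√(1−ρ_J²)) = 2/(1+0.0275543); ω* = 2/1.0275543 = 1.946369.
and ρ(B_{ω*}) = 1.946369 − 1 = 0.946369.

ρ_SOR = 0.946369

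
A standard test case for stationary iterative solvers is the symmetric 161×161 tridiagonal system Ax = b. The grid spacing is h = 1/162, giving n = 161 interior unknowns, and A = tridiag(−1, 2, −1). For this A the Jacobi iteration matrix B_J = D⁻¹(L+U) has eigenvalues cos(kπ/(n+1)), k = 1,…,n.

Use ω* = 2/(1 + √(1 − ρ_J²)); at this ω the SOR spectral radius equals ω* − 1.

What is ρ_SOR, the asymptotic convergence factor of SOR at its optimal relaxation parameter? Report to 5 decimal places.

ρ_SOR = 0.96196

With n=161, ρ(Jacobi) = cos(π/162) = 0.99981.
1 − cos²(π/162) = sin²(π/162) ⇒ √(1−ρ_J²) = sin(π/162) = 0.019391.
ω* = 2/(1 + 0.019391) = 2/1.019391 = 1.96196.
At ω = 1.96196 every |λ(B_ω)| = ω−1, so ρ_SOR = 0.96196.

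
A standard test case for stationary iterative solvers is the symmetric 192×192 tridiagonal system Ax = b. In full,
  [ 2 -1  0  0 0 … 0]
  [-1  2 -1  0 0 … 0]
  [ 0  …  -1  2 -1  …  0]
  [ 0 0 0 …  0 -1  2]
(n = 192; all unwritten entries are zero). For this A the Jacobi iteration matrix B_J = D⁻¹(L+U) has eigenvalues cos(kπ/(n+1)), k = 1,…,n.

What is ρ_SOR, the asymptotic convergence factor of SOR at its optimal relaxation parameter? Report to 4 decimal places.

n=192: λ(B_J) = 1 − λ(A)/2 = cos(kπ/193); k=1 gives ρ_J = 0.9999.
√(1−ρ_J²) = |sin(π/193)| = 0.01628
ω* = 2/(1+0.01628) = 1.9680
At ω = 1.9680 every |λ(B_ω)| = ω−1, so ρ_SOR = 0.9680.

ρ_SOR = 0.9680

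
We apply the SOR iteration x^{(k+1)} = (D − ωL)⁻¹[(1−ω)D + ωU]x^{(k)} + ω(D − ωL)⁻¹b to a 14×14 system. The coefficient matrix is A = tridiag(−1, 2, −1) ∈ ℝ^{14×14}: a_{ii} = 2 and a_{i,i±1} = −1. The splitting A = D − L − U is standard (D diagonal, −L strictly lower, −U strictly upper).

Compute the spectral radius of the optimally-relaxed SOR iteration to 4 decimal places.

ρ_SOR = 0.6558

spectrum of D⁻¹(L+U) = {cos(kπ/15) : 1≤k≤14}; ρ_J = cos(π/15) = 0.9781.
1 − cos²(π/15) = sin²(π/15) ⇒ √(1−ρ_J²) = sin(π/15) = 0.20791.
Then 2/(1+√(1−ρ_J²)) = 2/(1+0.20791); ω* = 2/1.20791 = 1.6558.
Hence ρ(B_{ω*}) = 1.6558 − 1 = 0.6558.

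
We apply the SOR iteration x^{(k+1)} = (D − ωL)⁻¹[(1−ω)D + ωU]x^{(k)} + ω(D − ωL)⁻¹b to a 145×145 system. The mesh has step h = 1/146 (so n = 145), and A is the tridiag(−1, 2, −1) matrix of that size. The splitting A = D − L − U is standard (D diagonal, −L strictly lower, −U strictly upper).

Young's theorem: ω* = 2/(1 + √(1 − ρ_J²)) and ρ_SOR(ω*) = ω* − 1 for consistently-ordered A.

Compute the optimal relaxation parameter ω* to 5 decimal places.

spectrum of D⁻¹(L+U) = {cos(kπ/146) : 1≤k≤145}; ρ_J = cos(π/146) = 0.99977.
√(1−ρ_J²) = |sin(π/146)| = 0.021516
ω* = 2/(1 + 0.021516) = 2/1.021516 = 1.95787.
[ρ_SOR] ω* − 1 = 0.95787.

ω* = 1.95787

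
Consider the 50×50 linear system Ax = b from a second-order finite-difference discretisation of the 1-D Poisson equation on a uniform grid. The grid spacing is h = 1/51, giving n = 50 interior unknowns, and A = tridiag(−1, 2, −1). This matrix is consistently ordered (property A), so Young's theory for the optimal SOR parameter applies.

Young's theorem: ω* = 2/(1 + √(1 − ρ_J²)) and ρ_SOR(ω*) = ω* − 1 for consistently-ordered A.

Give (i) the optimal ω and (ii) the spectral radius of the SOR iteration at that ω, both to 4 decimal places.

ω* = 1.8840, ρ_SOR = 0.8840

n=50: λ(B_J) = 1 − λ(A)/2 = cos(kπ/51); k=1 gives ρ_J = 0.9981.
root = sin(π/51) = 0.06156  (since 1−cos² = sin²).
Young: ω* = 2/(1+√(1−ρ_J²)) = 2/(1+0.06156) = 2/1.06156 = 1.8840.
ρ(B_{ω*}) = ω*−1 = 0.8840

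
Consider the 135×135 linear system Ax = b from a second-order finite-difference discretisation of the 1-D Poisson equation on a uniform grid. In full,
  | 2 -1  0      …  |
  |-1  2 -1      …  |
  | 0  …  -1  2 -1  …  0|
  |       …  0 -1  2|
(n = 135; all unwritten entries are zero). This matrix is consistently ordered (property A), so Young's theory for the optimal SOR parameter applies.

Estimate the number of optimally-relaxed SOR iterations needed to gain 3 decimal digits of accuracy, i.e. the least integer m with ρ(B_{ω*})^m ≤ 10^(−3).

[ρ_J] n=135: ρ(B_J) = cos(π/(n+1)) = cos(π/136) = 0.9997332.
√(1−ρ_J²) = |sin(π/136)| = 0.0230979
[ω*] 2 ÷ (1 + 0.0230979) = 2 ÷ 1.0230979 = 1.9548471.
Hence ρ(B_{ω*}) = 1.9548471 − 1 = 0.9548471.
(0.9548471)^m ≤ 10^{−3}  ⇒  m·ln(0.9548471) ≤ −3·ln10  ⇒  m ≥ 149.505  ⇒  m = 150

m = 150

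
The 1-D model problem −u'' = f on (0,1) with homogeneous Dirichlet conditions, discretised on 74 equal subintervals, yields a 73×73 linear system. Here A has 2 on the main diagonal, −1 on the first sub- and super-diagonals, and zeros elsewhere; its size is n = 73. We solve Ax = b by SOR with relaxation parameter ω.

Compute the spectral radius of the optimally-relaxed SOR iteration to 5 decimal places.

ρ_J = max_k |cos(kπ/74)| = cos(π/74) = 0.99910
1 − cos²(π/74) = sin²(π/74) ⇒ √(1−ρ_J²) = sin(π/74) = 0.042441.
So ω* = 2/1.042441 = 1.91857 (Young).
At ω = 1.91857 every |λ(B_ω)| = ω−1, so ρ_SOR = 0.91857.

ρ_SOR = 0.91857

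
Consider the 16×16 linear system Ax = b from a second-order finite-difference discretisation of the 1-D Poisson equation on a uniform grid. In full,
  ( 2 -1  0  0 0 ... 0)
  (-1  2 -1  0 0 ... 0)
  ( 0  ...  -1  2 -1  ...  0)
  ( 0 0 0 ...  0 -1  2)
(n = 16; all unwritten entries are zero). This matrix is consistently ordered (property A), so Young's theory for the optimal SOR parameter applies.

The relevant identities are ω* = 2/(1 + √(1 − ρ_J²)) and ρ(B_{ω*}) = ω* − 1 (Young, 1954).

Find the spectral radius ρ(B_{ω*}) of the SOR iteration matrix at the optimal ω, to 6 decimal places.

ρ_SOR = 0.689547

n=16: λ(B_J) = 1 − λ(A)/2 = cos(kπ/17); k=1 gives ρ_J = 0.982973.
1 − cos²(π/17) = sin²(π/17) ⇒ √(1−ρ_J²) = sin(π/17) = 0.1837495.
ω* = 2 / (1 + 0.1837495) = 2 / 1.1837495 ≈ 1.689547.
At ω = 1.689547 every |λ(B_ω)| = ω−1, so ρ_SOR = 0.689547.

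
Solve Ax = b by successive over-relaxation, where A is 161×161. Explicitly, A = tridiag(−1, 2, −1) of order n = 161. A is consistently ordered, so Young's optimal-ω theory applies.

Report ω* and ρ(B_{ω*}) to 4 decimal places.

ω* = 1.9620, ρ_SOR = 0.9620

n=161: λ(B_J) = 1 − λ(A)/2 = cos(kπ/162); k=1 gives ρ_J = 0.9998.
√(1 − cos²(π/162)) = sin(π/162) ≈ 0.01939.
Then 2/(1+√(1−ρ_J²)) = 2/(1+0.01939); ω* = 2/1.01939 = 1.9620.
At ω = 1.9620 every |λ(B_ω)| = ω−1, so ρ_SOR = 0.9620.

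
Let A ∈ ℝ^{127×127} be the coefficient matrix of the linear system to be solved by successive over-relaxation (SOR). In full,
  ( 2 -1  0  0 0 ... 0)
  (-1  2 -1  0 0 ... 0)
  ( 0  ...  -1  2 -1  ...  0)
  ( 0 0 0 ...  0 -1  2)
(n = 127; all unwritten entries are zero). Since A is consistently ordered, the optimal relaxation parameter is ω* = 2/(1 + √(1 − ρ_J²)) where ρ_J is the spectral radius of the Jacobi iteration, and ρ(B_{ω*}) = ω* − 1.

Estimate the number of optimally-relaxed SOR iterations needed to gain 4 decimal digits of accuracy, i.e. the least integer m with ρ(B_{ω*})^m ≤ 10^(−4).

m = 188

spectrum of D⁻¹(L+U) = {cos(kπ/128) : 1≤k≤127}; ρ_J = cos(π/128) = 0.9996988.
1 − cos²(π/128) = sin²(π/128) ⇒ √(1−ρ_J²) = sin(π/128) = 0.0245412.
[ω*] 2 ÷ (1 + 0.0245412) = 2 ÷ 1.0245412 = 1.9520933.
ρ_SOR = ω* − 1 = 1.9520933 − 1 = 0.9520933.
ρ_SOR^m ≤ 10^(−4) ⇔ m ≥ 4·ln10/(−ln 0.9520933) = 9.21034/0.0490922 = 187.613; m = ⌈187.613⌉ = 188.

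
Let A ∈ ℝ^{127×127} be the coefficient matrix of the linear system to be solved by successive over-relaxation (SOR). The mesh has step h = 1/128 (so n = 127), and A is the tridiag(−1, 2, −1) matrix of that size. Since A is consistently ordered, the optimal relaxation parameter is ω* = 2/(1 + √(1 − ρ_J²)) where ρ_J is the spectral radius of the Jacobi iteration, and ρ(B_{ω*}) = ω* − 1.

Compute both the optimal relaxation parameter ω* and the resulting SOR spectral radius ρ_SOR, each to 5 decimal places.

ω* = 1.95209, ρ_SOR = 0.95209

n=127: λ(B_J) = 1 − λ(A)/2 = cos(kπ/128); k=1 gives ρ_J = 0.99970.
root = sin(π/128) = 0.024541  (since 1−cos² = sin²).
So ω* = 2/1.024541 = 1.95209 (Young).
ρ_SOR = ω* − 1 = 1.95209 − 1 = 0.95209.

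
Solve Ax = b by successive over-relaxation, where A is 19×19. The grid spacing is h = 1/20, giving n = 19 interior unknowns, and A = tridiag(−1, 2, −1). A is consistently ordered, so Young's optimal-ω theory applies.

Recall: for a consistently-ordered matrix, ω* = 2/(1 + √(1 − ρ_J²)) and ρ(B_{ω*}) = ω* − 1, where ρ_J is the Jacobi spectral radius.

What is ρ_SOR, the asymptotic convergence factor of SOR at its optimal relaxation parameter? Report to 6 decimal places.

n=19: λ(B_J) = 1 − λ(A)/2 = cos(kπ/20); k=1 gives ρ_J = 0.987688.
√(1−ρ_J²) = |sin(π/20)| = 0.1564345
So ω* = 2/1.1564345 = 1.729454 (Young).
[ρ_SOR] ω* − 1 = 0.729454.

ρ_SOR = 0.729454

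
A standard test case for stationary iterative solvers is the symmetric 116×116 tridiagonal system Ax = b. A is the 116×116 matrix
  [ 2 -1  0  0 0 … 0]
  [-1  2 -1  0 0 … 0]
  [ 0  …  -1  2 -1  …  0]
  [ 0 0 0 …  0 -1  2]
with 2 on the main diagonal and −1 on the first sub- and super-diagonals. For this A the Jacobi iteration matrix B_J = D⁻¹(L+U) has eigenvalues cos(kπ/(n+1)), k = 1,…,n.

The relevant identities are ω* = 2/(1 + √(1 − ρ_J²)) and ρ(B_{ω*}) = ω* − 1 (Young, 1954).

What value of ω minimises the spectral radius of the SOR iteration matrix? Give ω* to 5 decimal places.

spectrum of D⁻¹(L+U) = {cos(kπ/117) : 1≤k≤116}; ρ_J = cos(π/117) = 0.99964.
root = sin(π/117) = 0.026848  (since 1−cos² = sin²).
Young: ω* = 2/(1+√(1−ρ_J²)) = 2/(1+0.026848) = 2/1.026848 = 1.94771.
and ρ(B_{ω*}) = 1.94771 − 1 = 0.94771.

ω* = 1.94771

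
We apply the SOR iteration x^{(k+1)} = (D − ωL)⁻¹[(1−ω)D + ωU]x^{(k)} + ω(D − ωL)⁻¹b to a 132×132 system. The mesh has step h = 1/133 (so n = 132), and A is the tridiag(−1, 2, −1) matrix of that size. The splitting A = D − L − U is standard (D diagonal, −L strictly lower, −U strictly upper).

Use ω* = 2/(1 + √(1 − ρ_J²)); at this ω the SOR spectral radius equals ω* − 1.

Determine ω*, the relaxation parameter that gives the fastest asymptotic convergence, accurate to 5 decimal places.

ρ_J = max_k |cos(kπ/133)| = cos(π/133) = 0.99972
√(1 − cos²(π/133)) = sin(π/133) ≈ 0.023619.
So ω* = 2/1.023619 = 1.95385 (Young).
[ρ_SOR] ω* − 1 = 0.95385.

ω* = 1.95385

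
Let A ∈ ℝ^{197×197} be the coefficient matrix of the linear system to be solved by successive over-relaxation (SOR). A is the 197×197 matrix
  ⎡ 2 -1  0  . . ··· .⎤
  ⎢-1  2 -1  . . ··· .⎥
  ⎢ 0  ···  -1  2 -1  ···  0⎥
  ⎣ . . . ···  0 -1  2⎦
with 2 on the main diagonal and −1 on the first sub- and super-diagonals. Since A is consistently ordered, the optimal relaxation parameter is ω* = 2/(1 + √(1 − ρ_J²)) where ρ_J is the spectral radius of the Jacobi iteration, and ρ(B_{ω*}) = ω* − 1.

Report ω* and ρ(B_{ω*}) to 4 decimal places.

With n=197, ρ(Jacobi) = cos(π/198) = 0.9999.
root = sin(π/198) = 0.01587  (since 1−cos² = sin²).
So ω* = 2/1.01587 = 1.9688 (Young).
Hence ρ(B_{ω*}) = 1.9688 − 1 = 0.9688.

ω* = 1.9688, ρ_SOR = 0.9688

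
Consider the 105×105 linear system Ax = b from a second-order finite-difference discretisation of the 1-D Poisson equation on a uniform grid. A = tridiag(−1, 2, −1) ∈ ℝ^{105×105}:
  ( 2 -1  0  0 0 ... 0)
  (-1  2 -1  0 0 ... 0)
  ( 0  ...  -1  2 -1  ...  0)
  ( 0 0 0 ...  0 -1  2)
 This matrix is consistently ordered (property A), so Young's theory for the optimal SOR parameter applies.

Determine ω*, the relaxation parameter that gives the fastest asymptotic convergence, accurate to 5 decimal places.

ω* = 1.94244

[ρ_J] n=105: ρ(B_J) = cos(π/(n+1)) = cos(π/106) = 0.99956.
√(1−ρ_J²) = |sin(π/106)| = 0.029633
Young: ω* = 2/(1+√(1−ρ_J²)) = 2/(1+0.029633) = 2/1.029633 = 1.94244.
ρ_SOR = ω* − 1 ≈ 0.94244.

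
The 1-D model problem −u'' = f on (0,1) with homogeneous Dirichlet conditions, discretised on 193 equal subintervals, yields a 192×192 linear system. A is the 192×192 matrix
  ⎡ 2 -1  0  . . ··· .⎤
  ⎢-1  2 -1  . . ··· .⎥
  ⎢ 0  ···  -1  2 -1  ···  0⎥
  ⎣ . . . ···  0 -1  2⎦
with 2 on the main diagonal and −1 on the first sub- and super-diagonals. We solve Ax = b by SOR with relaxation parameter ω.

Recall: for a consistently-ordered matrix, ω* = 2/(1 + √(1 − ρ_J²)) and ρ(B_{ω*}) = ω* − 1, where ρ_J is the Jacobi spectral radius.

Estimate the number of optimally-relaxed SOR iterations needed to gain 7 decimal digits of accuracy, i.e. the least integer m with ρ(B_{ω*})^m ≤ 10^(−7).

[ρ_J] n=192: ρ(B_J) = cos(π/(n+1)) = cos(π/193) = 0.9998675.
√(1−ρ_J²) simplifies to sin(π/193) = 0.0162770.
Then 2/(1+√(1−ρ_J²)) = 2/(1+0.0162770); ω* = 2/1.0162770 = 1.9679674.
ρ(B_{ω*}) = ω*−1 = 0.9679674
m ≥ 7·ln10 / (−ln 0.9679674) = 495.075; smallest integer m = 496.

m = 496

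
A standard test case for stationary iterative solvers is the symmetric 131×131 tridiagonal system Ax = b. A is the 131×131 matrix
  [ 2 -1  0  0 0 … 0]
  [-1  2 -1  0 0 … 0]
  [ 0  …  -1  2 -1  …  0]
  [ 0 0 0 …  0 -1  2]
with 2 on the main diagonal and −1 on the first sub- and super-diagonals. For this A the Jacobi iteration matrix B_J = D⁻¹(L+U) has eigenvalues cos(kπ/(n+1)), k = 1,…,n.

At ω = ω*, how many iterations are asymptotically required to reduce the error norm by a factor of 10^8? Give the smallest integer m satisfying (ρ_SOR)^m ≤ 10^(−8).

With n=131, ρ(Jacobi) = cos(π/132) = 0.9997168.
root = sin(π/132) = 0.0237977  (since 1−cos² = sin²).
ω* = 2/(1 + 0.0237977) = 2/1.0237977 = 1.9535109.
ρ_SOR = ω* − 1 ≈ 0.9535109.
(0.9535109)^m ≤ 10^{−8}  ⇒  m·ln(0.9535109) ≤ −8·ln10  ⇒  m ≥ 386.954  ⇒  m = 387

m = 387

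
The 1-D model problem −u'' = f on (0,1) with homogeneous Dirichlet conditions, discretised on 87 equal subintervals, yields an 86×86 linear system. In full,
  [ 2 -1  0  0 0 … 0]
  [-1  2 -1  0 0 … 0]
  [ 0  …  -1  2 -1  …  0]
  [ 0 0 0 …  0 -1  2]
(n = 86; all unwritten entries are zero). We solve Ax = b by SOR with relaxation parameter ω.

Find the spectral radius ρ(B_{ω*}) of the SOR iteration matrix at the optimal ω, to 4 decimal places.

n=86: λ(B_J) = 1 − λ(A)/2 = cos(kπ/87); k=1 gives ρ_J = 0.9993.
√(1−ρ_J²) = |sin(π/87)| = 0.03610
[ω*] 2 ÷ (1 + 0.03610) = 2 ÷ 1.03610 = 1.9303.
ρ_SOR = ω* − 1 ≈ 0.9303.

ρ_SOR = 0.9303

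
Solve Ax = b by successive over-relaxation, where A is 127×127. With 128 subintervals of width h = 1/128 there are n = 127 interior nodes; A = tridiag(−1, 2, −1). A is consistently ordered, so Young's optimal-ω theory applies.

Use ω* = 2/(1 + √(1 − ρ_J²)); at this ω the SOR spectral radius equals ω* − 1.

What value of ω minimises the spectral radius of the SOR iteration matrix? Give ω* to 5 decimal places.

½·tridiag(1,0,1) at n=127: λ_k = cos(kπ/128); max |λ| at k=1 ⇒ ρ_J = cos(π/128) ≈ 0.99970.
√(1 − cos²(π/128)) = sin(π/128) ≈ 0.024541.
[ω*] 2 ÷ (1 + 0.024541) = 2 ÷ 1.024541 = 1.95209.
ρ(B_{ω*}) = ω*−1 = 0.95209

ω* = 1.95209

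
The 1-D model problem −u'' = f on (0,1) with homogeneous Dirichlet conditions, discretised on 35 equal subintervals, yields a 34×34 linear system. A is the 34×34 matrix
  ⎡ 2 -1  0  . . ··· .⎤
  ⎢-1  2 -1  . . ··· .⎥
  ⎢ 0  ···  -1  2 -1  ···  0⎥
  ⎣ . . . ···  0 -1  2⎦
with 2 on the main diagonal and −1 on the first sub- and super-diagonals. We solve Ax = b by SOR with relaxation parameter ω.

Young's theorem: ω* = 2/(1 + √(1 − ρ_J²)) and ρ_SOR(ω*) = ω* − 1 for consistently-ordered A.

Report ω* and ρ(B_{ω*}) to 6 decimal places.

ω* = 1.835470, ρ_SOR = 0.835470

ρ_J = max_k |cos(kπ/35)| = cos(π/35) = 0.995974
root = sin(π/35) = 0.0896393  (since 1−cos² = sin²).
ω* = 2/(1 + 0.0896393) = 2/1.0896393 = 1.835470.
Hence ρ(B_{ω*}) = 1.835470 − 1 = 0.835470.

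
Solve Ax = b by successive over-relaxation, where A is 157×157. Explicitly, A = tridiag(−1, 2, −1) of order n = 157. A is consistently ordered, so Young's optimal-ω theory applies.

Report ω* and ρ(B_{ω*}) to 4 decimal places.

ρ_J = max_k |cos(kπ/158)| = cos(π/158) = 0.9998
√(1 − cos²(π/158)) = sin(π/158) ≈ 0.01988.
Young: ω* = 2/(1+√(1−ρ_J²)) = 2/(1+0.01988) = 2/1.01988 = 1.9610.
ρ(B_{ω*}) = ω*−1 = 0.9610

ω* = 1.9610, ρ_SOR = 0.9610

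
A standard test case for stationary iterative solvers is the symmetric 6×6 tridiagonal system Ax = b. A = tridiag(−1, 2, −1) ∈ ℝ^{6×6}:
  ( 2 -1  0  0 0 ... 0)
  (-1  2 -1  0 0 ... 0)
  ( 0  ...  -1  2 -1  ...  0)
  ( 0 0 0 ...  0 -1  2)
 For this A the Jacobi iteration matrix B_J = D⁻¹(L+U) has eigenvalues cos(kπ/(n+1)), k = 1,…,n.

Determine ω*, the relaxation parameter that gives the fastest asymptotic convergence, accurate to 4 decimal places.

ω* = 1.3948

spectrum of D⁻¹(L+U) = {cos(kπ/7) : 1≤k≤6}; ρ_J = cos(π/7) = 0.9010.
√(1 − cos²(π/7)) = sin(π/7) ≈ 0.43388.
[ω*] 2 ÷ (1 + 0.43388) = 2 ÷ 1.43388 = 1.3948.
ρ_SOR = ω* − 1 = 1.3948 − 1 = 0.3948.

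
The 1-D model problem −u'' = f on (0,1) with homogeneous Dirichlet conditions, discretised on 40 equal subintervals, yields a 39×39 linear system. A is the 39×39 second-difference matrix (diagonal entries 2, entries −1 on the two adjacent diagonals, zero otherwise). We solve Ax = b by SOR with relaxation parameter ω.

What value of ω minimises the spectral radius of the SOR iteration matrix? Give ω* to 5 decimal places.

ω* = 1.85450

With n=39, ρ(Jacobi) = cos(π/40) = 0.99692.
root = sin(π/40) = 0.078459  (since 1−cos² = sin²).
ω* = 2 / (1 + 0.078459) = 2 / 1.078459 ≈ 1.85450.
Hence ρ(B_{ω*}) = 1.85450 − 1 = 0.85450.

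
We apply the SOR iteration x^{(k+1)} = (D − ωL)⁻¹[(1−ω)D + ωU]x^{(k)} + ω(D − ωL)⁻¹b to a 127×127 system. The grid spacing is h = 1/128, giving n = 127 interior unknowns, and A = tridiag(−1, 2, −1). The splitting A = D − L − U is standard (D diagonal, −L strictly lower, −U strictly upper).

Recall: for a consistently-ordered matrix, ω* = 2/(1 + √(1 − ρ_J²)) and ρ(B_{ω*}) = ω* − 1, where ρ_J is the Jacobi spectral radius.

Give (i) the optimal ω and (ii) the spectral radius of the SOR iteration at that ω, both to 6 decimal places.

ω* = 1.952093, ρ_SOR = 0.952093

[ρ_J] n=127: ρ(B_J) = cos(π/(n+1)) = cos(π/128) = 0.999699.
1 − cos²(π/128) = sin²(π/128) ⇒ √(1−ρ_J²) = sin(π/128) = 0.0245412.
Then 2/(1+√(1−ρ_J²)) = 2/(1+0.0245412); ω* = 2/1.0245412 = 1.952093.
and ρ(B_{ω*}) = 1.952093 − 1 = 0.952093.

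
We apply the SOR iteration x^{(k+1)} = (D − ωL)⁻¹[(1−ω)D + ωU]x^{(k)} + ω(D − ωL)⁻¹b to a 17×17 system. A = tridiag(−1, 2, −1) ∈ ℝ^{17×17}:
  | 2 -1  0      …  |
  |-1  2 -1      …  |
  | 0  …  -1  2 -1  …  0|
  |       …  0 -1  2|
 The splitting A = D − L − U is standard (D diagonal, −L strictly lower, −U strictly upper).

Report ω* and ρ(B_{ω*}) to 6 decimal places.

spectrum of D⁻¹(L+U) = {cos(kπ/18) : 1≤k≤17}; ρ_J = cos(π/18) = 0.984808.
√(1−ρ_J²) = |sin(π/18)| = 0.1736482
So ω* = 2/1.1736482 = 1.704088 (Young).
At ω = 1.704088 every |λ(B_ω)| = ω−1, so ρ_SOR = 0.704088.

ω* = 1.704088, ρ_SOR = 0.704088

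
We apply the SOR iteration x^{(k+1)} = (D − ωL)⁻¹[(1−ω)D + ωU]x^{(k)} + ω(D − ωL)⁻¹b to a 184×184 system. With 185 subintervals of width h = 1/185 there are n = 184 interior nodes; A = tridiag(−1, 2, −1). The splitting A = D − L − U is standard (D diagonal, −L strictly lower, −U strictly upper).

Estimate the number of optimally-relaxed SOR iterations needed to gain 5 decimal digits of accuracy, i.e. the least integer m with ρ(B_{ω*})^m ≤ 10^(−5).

m = 339

[ρ_J] n=184: ρ(B_J) = cos(π/(n+1)) = cos(π/185) = 0.9998558.
root = sin(π/185) = 0.0169808  (since 1−cos² = sin²).
ω* = 2/(1+0.0169808) = 1.9666055
and ρ(B_{ω*}) = 1.9666055 − 1 = 0.9666055.
Need (0.9666055)^m ≤ 10^(−5): m ≥ 5·ln10/|ln 0.9666055| = 11.5129/0.0339648 = 338.966 ⇒ m = 339.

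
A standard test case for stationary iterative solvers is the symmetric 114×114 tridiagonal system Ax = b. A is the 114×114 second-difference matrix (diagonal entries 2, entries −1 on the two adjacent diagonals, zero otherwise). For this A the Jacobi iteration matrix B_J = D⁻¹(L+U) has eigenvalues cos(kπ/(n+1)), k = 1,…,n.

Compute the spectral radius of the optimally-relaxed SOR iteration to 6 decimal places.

B_J for the 114×114 system has eigenvalues cos(kπ/115); ρ_J = cos(π/115) = 0.999627.
√(1−ρ_J²) = |sin(π/115)| = 0.0273148
Young: ω* = 2/(1+√(1−ρ_J²)) = 2/(1+0.0273148) = 2/1.0273148 = 1.946823.
At ω = 1.946823 every |λ(B_ω)| = ω−1, so ρ_SOR = 0.946823.

ρ_SOR = 0.946823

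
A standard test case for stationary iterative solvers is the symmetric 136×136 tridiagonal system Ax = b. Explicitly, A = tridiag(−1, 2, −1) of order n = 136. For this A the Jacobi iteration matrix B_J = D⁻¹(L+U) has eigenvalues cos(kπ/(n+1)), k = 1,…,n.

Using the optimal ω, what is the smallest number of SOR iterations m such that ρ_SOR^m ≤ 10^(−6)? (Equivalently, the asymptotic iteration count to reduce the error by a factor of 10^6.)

With n=136, ρ(Jacobi) = cos(π/137) = 0.9997371.
1 − cos²(π/137) = sin²(π/137) ⇒ √(1−ρ_J²) = sin(π/137) = 0.0229293.
Then 2/(1+√(1−ρ_J²)) = 2/(1+0.0229293); ω* = 2/1.0229293 = 1.9551693.
Hence ρ(B_{ω*}) = 1.9551693 − 1 = 0.9551693.
For 6 digits: m = 6·ln10 / (−ln 0.9551693) = 13.8155/0.0458667 = 301.210; round up → m = 302.

m = 302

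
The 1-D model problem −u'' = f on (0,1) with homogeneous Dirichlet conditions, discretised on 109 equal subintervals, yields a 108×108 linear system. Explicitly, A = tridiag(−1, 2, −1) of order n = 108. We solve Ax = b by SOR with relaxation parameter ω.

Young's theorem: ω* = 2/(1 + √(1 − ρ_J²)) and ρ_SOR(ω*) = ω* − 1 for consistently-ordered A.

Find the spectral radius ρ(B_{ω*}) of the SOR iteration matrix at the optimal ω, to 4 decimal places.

ρ_SOR = 0.9440

[ρ_J] n=108: ρ(B_J) = cos(π/(n+1)) = cos(π/109) = 0.9996.
√(1 − cos²(π/109)) = sin(π/109) ≈ 0.02882.
Then 2/(1+√(1−ρ_J²)) = 2/(1+0.02882); ω* = 2/1.02882 = 1.9440.
At ω = 1.9440 every |λ(B_ω)| = ω−1, so ρ_SOR = 0.9440.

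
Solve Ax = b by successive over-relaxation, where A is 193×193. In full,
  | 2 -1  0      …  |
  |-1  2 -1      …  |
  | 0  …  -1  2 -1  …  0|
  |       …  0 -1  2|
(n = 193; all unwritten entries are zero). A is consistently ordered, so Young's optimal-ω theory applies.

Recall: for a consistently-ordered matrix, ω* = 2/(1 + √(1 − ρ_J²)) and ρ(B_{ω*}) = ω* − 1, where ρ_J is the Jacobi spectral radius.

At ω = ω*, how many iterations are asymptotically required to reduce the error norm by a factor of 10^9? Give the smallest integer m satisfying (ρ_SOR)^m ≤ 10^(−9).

n=193: λ(B_J) = 1 − λ(A)/2 = cos(kπ/194); k=1 gives ρ_J = 0.9998689.
√(1−ρ_J²) simplifies to sin(π/194) = 0.0161931.
ω* = 2/(1 + 0.0161931) = 2/1.0161931 = 1.9681299.
ρ(B_{ω*}) = ω*−1 = 0.9681299
m ≥ 9·ln10 / (−ln 0.9681299) = 639.825; smallest integer m = 640.

m = 640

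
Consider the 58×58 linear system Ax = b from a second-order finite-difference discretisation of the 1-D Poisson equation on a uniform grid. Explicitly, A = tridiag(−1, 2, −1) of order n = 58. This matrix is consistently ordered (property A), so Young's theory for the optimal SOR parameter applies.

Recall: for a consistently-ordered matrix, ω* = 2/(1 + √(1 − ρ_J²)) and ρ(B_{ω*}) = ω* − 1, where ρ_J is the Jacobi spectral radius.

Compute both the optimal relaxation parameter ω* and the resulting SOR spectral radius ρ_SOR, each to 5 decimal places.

B_J for the 58×58 system has eigenvalues cos(kπ/59); ρ_J = cos(π/59) = 0.99858.
√(1−ρ_J²) simplifies to sin(π/59) = 0.053222.
So ω* = 2/1.053222 = 1.89893 (Young).
ρ_SOR = ω* − 1 = 1.89893 − 1 = 0.89893.

ω* = 1.89893, ρ_SOR = 0.89893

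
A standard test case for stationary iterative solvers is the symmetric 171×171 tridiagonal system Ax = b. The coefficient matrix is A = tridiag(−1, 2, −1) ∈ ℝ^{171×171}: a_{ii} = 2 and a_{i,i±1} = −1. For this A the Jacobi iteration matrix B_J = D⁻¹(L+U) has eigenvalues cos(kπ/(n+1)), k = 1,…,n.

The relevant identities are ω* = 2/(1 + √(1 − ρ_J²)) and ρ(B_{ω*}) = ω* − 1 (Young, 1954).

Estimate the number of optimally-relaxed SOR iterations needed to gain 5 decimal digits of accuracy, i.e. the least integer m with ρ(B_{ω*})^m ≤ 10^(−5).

[ρ_J] n=171: ρ(B_J) = cos(π/(n+1)) = cos(π/172) = 0.9998332.
√(1 − cos²(π/172)) = sin(π/172) ≈ 0.0182641.
ω* = 2 / (1 + 0.0182641) = 2 / 1.0182641 ≈ 1.9641270.
At ω = 1.9641270 every |λ(B_ω)| = ω−1, so ρ_SOR = 0.9641270.
ρ_SOR^m ≤ 10^(−5) ⇔ m ≥ 5·ln10/(−ln 0.9641270) = 11.5129/0.0365323 = 315.143; m = ⌈315.143⌉ = 316.

m = 316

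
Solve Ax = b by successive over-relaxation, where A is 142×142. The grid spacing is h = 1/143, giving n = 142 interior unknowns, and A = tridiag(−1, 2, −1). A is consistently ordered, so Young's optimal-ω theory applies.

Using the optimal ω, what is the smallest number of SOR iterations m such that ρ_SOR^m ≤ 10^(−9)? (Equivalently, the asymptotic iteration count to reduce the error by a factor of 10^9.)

ρ_J = max_k |cos(kπ/143)| = cos(π/143) = 0.9997587
√(1−ρ_J²) = |sin(π/143)| = 0.0219674
So ω* = 2/1.0219674 = 1.9570096 (Young).
ρ_SOR = ω* − 1 = 1.9570096 − 1 = 0.9570096.
9·ln10 = 20.7233; −ln(0.9570096) = 0.0439419; m = ⌈20.7233/0.0439419⌉ = ⌈471.607⌉ = 472.

m = 472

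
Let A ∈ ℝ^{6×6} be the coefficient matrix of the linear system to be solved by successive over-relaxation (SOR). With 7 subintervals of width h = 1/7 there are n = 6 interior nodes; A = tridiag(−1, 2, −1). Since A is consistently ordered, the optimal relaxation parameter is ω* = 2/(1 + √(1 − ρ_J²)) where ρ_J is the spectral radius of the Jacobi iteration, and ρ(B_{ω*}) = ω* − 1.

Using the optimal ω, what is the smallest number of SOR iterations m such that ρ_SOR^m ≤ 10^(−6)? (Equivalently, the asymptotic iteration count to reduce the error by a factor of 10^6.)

m = 15

[ρ_J] n=6: ρ(B_J) = cos(π/(n+1)) = cos(π/7) = 0.9009689.
√(1−ρ_J²) simplifies to sin(π/7) = 0.4338837.
So ω* = 2/1.4338837 = 1.3948133 (Young).
At ω = 1.3948133 every |λ(B_ω)| = ω−1, so ρ_SOR = 0.3948133.
ρ_SOR^m ≤ 10^(−6) ⇔ m ≥ 6·ln10/(−ln 0.3948133) = 13.8155/0.929342 = 14.866; m = ⌈14.866⌉ = 15.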